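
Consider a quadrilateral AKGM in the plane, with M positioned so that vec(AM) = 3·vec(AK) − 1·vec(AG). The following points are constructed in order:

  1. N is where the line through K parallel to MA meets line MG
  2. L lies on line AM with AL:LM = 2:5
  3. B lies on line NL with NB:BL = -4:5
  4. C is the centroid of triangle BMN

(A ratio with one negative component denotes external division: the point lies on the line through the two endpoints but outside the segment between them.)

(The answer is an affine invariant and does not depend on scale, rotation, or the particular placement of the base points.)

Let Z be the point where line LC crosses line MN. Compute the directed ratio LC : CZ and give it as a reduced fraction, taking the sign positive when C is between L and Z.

LC:CZ = -7/4

Work in coordinates with A = (0, 0), K = (1, 0), G = (0, 1), M = (3, -1).
1. N is where the line through K parallel to MA meets line MG ⇒ N = (2, -1/3)
2. L lies on line AM with AL:LM = 2:5 ⇒ L = (6/7, -2/7)
3. B lies on line NL with NB:BL = -4:5 ⇒ B = (46/7, -11/21)
4. C is the centroid of triangle BMN ⇒ C = (27/7, -13/21)
line LC meets MN at Z = (15/7, -3/7)
C = L + t·(Z−L) with t = 7/3, so LC:CZ = 7/3:-4/3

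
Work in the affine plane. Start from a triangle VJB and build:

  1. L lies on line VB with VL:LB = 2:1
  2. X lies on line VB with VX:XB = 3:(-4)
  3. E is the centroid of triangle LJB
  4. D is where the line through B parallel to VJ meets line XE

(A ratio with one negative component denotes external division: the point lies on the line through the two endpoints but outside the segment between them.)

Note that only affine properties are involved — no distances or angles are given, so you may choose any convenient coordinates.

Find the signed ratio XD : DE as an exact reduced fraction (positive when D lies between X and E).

Choose coordinates V = (0, 0), J = (1, 0), B = (0, 1).
1. L lies on line VB with VL:LB = 2:1 ⇒ L = (0, 2/3)
2. X lies on line VB with VX:XB = 3:(-4) ⇒ X = (0, -3)
3. E is the centroid of triangle LJB ⇒ E = (1/3, 5/9)
4. D is where the line through B parallel to VJ meets line XE ⇒ D = (3/8, 1)
D = X + t·(E−X) with t = 9/8, so XD:DE = t:(1−t) = 9/8:-1/8

XD:DE = -9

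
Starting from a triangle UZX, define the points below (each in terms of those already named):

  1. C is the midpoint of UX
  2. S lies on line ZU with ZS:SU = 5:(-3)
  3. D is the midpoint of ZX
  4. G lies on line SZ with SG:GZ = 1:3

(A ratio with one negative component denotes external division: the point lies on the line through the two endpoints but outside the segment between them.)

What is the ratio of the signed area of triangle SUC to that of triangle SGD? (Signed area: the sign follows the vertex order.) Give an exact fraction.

[SUC]:[SGD] = 12/5

Set U = (0, 0), Z = (1, 0), X = (0, 1); any affine frame gives the same invariant.
1. C is the midpoint of UX ⇒ C = (0, 1/2)
2. S lies on line ZU with ZS:SU = 5:(-3) ⇒ S = (-3/2, 0)
3. D is the midpoint of ZX ⇒ D = (1/2, 1/2)
4. G lies on line SZ with SG:GZ = 1:3 ⇒ G = (-7/8, 0)
2·[SUC] = 3/4, 2·[SGD] = 5/16
[SUC]:[SGD] = 3/4:5/16 = 12/5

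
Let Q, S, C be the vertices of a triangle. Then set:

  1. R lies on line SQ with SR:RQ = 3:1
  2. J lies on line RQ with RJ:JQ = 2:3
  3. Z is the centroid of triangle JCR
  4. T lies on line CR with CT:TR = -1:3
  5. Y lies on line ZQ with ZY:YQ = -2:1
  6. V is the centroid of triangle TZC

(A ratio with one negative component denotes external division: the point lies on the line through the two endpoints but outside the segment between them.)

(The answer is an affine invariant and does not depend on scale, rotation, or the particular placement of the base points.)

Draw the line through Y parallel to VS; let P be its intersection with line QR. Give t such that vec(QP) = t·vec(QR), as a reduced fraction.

t = -33/17

Set Q = (0, 0), S = (1, 0), C = (0, 1); any affine frame gives the same invariant.
1. R lies on line SQ with SR:RQ = 3:1 ⇒ R = (1/4, 0)
2. J lies on line RQ with RJ:JQ = 2:3 ⇒ J = (3/20, 0)
3. Z is the centroid of triangle JCR ⇒ Z = (2/15, 1/3)
4. T lies on line CR with CT:TR = -1:3 ⇒ T = (-1/8, 3/2)
5. Y lies on line ZQ with ZY:YQ = -2:1 ⇒ Y = (-2/15, -1/3)
6. V is the centroid of triangle TZC ⇒ V = (1/360, 17/18)
through Y parallel to VS: direction (359/360, -17/18); meets QR at P = (-33/68, 0)
P = Q + t·(R−Q) with t = -33/17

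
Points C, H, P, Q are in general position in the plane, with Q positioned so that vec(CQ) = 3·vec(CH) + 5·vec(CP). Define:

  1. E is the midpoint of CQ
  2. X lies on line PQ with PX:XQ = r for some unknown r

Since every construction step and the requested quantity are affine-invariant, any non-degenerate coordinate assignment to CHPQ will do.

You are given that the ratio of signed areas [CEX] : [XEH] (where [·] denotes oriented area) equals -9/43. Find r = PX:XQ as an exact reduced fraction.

r = -5/3

Assign C = (0, 0), H = (1, 0), P = (0, 1), Q = (3, 5) — the answer is frame-independent, so this choice is without loss of generality.
1. E is the midpoint of CQ ⇒ E = (3/2, 5/2)
2. With PX:XQ = r, write λ = r/(r+1) so X = P + λ·(Q−P); X is affine-linear in λ
Every point depending on X is an affine combination of X and λ-independent points, so each such coordinate is linear in λ; the λ² term in each signed area is a multiple of (Q−P)×(Q−P) = 0, so 2·[CEX] and 2·[XEH] are each linear in λ. Evaluating at λ=0 and λ=1:
  2·[CEX] = -3/2·λ + 3/2,   2·[XEH] = 11/2·λ − 3
So [CEX]:[XEH] = (-3/2·λ + 3/2) / (11/2·λ − 3). Setting this equal to -9/43:
  -3/2·λ + 3/2 = -9/43·(11/2·λ − 3)  ⇒  λ = 5/2
Then r = λ/(1−λ) = (5/2)/(-3/2) = -5/3. Check: with r = -5/3, X = (15/2, 11) and [CEX]:[XEH] = -9/43 as required.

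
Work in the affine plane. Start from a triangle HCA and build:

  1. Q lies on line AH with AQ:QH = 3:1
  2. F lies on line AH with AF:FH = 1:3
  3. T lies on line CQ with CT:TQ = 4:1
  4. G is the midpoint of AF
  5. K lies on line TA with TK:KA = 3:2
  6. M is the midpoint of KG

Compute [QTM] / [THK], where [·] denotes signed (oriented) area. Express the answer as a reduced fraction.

[QTM]:[THK] = -43/48

Choose coordinates H = (0, 0), C = (1, 0), A = (0, 1).
1. Q lies on line AH with AQ:QH = 3:1 ⇒ Q = (0, 1/4)
2. F lies on line AH with AF:FH = 1:3 ⇒ F = (0, 3/4)
3. T lies on line CQ with CT:TQ = 4:1 ⇒ T = (1/5, 1/5)
4. G is the midpoint of AF ⇒ G = (0, 7/8)
5. K lies on line TA with TK:KA = 3:2 ⇒ K = (2/25, 17/25)
6. M is the midpoint of KG ⇒ M = (1/25, 311/400)
2·[QTM] = 43/400, 2·[THK] = -3/25
[QTM]:[THK] = 43/400:-3/25 = -43/48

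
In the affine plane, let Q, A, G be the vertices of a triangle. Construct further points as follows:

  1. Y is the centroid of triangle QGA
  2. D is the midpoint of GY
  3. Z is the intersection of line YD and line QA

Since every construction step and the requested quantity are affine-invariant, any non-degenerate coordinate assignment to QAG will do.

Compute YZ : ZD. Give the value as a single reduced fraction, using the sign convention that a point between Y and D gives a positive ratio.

Set Q = (0, 0), A = (1, 0), G = (0, 1); any affine frame gives the same invariant.
1. Y is the centroid of triangle QGA ⇒ Y = (1/3, 1/3)
2. D is the midpoint of GY ⇒ D = (1/6, 2/3)
3. Z is the intersection of line YD and line QA ⇒ Z = (1/2, 0)
Z = Y + t·(D−Y) with t = -1, so YZ:ZD = t:(1−t) = -1:2

YZ:ZD = -1/2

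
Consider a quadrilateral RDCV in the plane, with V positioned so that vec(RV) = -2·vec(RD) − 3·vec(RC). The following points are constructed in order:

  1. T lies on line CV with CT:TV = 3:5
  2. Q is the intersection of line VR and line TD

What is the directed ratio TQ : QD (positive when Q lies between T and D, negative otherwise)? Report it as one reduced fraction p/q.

TQ:QD = 5/12

Work in coordinates with R = (0, 0), D = (1, 0), C = (0, 1), V = (-2, -3).
1. T lies on line CV with CT:TV = 3:5 ⇒ T = (-3/4, -1/2)
2. Q is the intersection of line VR and line TD ⇒ Q = (-4/17, -6/17)
Q = T + t·(D−T) with t = 5/17, so TQ:QD = t:(1−t) = 5/17:12/17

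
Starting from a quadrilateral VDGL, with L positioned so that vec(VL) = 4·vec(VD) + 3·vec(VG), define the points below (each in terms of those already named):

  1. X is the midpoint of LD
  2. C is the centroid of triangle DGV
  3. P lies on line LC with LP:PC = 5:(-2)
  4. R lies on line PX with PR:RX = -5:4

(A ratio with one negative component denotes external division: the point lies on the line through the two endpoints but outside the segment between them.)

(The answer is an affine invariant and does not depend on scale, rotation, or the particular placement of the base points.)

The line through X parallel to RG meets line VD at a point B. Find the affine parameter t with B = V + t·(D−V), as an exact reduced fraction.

t = -1/17

Set V = (0, 0), D = (1, 0), G = (0, 1), L = (4, 3); any affine frame gives the same invariant.
1. X is the midpoint of LD ⇒ X = (5/2, 3/2)
2. C is the centroid of triangle DGV ⇒ C = (1/3, 1/3)
3. P lies on line LC with LP:PC = 5:(-2) ⇒ P = (-19/9, -13/9)
4. R lies on line PX with PR:RX = -5:4 ⇒ R = (377/18, 239/18)
through X parallel to RG: direction (-377/18, -221/18); meets VD at B = (-1/17, 0)
B = V + t·(D−V) with t = -1/17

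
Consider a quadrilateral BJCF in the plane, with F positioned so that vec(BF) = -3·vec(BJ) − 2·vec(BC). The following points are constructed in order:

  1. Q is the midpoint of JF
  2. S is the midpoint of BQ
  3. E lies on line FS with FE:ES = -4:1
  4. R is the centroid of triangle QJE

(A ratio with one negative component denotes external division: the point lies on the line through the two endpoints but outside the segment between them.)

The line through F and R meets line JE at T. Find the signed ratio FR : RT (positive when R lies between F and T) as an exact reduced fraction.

FR:RT = 5

Choose coordinates B = (0, 0), J = (1, 0), C = (0, 1), F = (-3, -2).
1. Q is the midpoint of JF ⇒ Q = (-1, -1)
2. S is the midpoint of BQ ⇒ S = (-1/2, -1/2)
3. E lies on line FS with FE:ES = -4:1 ⇒ E = (1/3, 0)
4. R is the centroid of triangle QJE ⇒ R = (1/9, -1/3)
line FR meets JE at T = (11/15, 0)
R = F + t·(T−F) with t = 5/6, so FR:RT = 5/6:1/6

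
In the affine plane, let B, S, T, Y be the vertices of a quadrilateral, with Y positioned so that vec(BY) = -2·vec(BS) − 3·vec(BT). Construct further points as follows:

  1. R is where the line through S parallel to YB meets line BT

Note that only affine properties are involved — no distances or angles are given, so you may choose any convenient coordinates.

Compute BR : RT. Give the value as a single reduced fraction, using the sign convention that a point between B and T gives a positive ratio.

Choose coordinates B = (0, 0), S = (1, 0), T = (0, 1), Y = (-2, -3).
1. R is where the line through S parallel to YB meets line BT ⇒ R = (0, -3/2)
R = B + t·(T−B) with t = -3/2, so BR:RT = t:(1−t) = -3/2:5/2

BR:RT = -3/5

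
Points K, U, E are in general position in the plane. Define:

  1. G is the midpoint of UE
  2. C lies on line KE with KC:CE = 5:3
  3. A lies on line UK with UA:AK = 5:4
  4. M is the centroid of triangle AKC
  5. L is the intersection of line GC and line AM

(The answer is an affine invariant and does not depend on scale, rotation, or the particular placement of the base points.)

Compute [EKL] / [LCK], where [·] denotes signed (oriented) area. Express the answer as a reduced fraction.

[EKL]:[LCK] = 8/5

Work in coordinates with K = (0, 0), U = (1, 0), E = (0, 1).
1. G is the midpoint of UE ⇒ G = (1/2, 1/2)
2. C lies on line KE with KC:CE = 5:3 ⇒ C = (0, 5/8)
3. A lies on line UK with UA:AK = 5:4 ⇒ A = (4/9, 0)
4. M is the centroid of triangle AKC ⇒ M = (4/27, 5/24)
5. L is the intersection of line GC and line AM ⇒ L = (-20/29, 185/232)
2·[EKL] = -20/29, 2·[LCK] = -25/58
[EKL]:[LCK] = -20/29:-25/58 = 8/5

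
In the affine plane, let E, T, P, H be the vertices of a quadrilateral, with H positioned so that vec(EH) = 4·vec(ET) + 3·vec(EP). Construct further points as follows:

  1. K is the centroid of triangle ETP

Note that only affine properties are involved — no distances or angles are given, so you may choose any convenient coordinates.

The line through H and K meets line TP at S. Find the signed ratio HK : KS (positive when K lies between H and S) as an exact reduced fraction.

HK:KS = -19

Assign E = (0, 0), T = (1, 0), P = (0, 1), H = (4, 3) — the answer is frame-independent, so this choice is without loss of generality.
1. K is the centroid of triangle ETP ⇒ K = (1/3, 1/3)
line HK meets TP at S = (10/19, 9/19)
K = H + t·(S−H) with t = 19/18, so HK:KS = 19/18:-1/18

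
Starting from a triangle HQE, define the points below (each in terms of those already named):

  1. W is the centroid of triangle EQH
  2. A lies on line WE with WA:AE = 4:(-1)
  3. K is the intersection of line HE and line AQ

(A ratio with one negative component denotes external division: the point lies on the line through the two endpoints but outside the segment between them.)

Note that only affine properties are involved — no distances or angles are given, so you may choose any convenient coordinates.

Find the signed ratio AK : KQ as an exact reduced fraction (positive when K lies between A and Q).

AK:KQ = 1/9

Choose coordinates H = (0, 0), Q = (1, 0), E = (0, 1).
1. W is the centroid of triangle EQH ⇒ W = (1/3, 1/3)
2. A lies on line WE with WA:AE = 4:(-1) ⇒ A = (-1/9, 11/9)
3. K is the intersection of line HE and line AQ ⇒ K = (0, 11/10)
K = A + t·(Q−A) with t = 1/10, so AK:KQ = t:(1−t) = 1/10:9/10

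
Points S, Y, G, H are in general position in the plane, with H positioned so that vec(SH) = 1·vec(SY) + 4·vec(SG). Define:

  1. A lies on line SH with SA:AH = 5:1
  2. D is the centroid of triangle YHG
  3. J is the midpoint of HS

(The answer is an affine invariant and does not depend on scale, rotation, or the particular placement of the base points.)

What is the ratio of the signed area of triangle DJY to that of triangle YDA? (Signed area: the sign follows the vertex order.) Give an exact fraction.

[DJY]:[YDA] = -1/5

Choose coordinates S = (0, 0), Y = (1, 0), G = (0, 1), H = (1, 4).
1. A lies on line SH with SA:AH = 5:1 ⇒ A = (5/6, 10/3)
2. D is the centroid of triangle YHG ⇒ D = (2/3, 5/3)
3. J is the midpoint of HS ⇒ J = (1/2, 2)
2·[DJY] = 1/6, 2·[YDA] = -5/6
[DJY]:[YDA] = 1/6:-5/6 = -1/5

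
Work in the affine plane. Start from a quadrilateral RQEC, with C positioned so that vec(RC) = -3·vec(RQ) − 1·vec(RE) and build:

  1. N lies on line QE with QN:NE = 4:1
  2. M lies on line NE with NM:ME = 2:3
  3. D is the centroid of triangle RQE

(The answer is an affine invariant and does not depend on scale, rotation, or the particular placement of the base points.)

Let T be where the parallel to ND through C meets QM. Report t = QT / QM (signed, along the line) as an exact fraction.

Set R = (0, 0), Q = (1, 0), E = (0, 1), C = (-3, -1); any affine frame gives the same invariant.
1. N lies on line QE with QN:NE = 4:1 ⇒ N = (1/5, 4/5)
2. M lies on line NE with NM:ME = 2:3 ⇒ M = (3/25, 22/25)
3. D is the centroid of triangle RQE ⇒ D = (1/3, 1/3)
through C parallel to ND: direction (2/15, -7/15); meets QM at T = (-5, 6)
T = Q + t·(M−Q) with t = 75/11

t = 75/11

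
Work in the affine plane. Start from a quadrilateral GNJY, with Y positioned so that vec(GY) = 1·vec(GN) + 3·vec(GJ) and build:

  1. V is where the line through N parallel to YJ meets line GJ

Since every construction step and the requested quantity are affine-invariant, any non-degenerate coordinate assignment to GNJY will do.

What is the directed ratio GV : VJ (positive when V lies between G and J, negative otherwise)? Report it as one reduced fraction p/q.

Assign G = (0, 0), N = (1, 0), J = (0, 1), Y = (1, 3) — the answer is frame-independent, so this choice is without loss of generality.
1. V is where the line through N parallel to YJ meets line GJ ⇒ V = (0, -2)
V = G + t·(J−G) with t = -2, so GV:VJ = t:(1−t) = -2:3

GV:VJ = -2/3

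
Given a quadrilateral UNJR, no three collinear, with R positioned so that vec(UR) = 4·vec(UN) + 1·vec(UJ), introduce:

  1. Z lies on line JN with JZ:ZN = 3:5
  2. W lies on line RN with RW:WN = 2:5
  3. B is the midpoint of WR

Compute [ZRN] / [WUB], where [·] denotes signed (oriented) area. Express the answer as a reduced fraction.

Work in coordinates with U = (0, 0), N = (1, 0), J = (0, 1), R = (4, 1).
1. Z lies on line JN with JZ:ZN = 3:5 ⇒ Z = (3/8, 5/8)
2. W lies on line RN with RW:WN = 2:5 ⇒ W = (22/7, 5/7)
3. B is the midpoint of WR ⇒ B = (25/7, 6/7)
2·[ZRN] = -5/2, 2·[WUB] = -1/7
[ZRN]:[WUB] = -5/2:-1/7 = 35/2

[ZRN]:[WUB] = 35/2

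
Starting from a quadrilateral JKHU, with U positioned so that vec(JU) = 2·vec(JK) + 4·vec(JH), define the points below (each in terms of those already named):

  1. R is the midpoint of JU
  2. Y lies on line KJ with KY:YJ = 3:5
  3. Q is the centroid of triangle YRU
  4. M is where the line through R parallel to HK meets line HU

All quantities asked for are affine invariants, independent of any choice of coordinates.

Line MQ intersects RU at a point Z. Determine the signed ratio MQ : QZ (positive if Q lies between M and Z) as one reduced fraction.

Choose coordinates J = (0, 0), K = (1, 0), H = (0, 1), U = (2, 4).
1. R is the midpoint of JU ⇒ R = (1, 2)
2. Y lies on line KJ with KY:YJ = 3:5 ⇒ Y = (5/8, 0)
3. Q is the centroid of triangle YRU ⇒ Q = (29/24, 2)
4. M is where the line through R parallel to HK meets line HU ⇒ M = (4/5, 11/5)
line MQ meets RU at Z = (127/122, 127/61)
Q = M + t·(Z−M) with t = 61/36, so MQ:QZ = 61/36:-25/36

MQ:QZ = -61/25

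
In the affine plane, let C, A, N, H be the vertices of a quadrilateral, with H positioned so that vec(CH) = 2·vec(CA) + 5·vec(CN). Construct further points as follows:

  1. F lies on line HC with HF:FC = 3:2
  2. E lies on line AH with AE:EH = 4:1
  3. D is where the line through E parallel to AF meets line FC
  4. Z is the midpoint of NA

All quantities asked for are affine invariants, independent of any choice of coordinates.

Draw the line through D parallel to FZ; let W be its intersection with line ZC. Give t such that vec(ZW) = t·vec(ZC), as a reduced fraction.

t = -6/5

Assign C = (0, 0), A = (1, 0), N = (0, 1), H = (2, 5) — the answer is frame-independent, so this choice is without loss of generality.
1. F lies on line HC with HF:FC = 3:2 ⇒ F = (4/5, 2)
2. E lies on line AH with AE:EH = 4:1 ⇒ E = (9/5, 4)
3. D is where the line through E parallel to AF meets line FC ⇒ D = (44/25, 22/5)
4. Z is the midpoint of NA ⇒ Z = (1/2, 1/2)
through D parallel to FZ: direction (-3/10, -3/2); meets ZC at W = (11/10, 11/10)
W = Z + t·(C−Z) with t = -6/5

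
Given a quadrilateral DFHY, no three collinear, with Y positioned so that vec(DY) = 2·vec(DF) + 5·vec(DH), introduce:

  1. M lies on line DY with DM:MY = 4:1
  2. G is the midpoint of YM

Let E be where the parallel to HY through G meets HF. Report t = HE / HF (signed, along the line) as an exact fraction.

t = 1/30

Work in coordinates with D = (0, 0), F = (1, 0), H = (0, 1), Y = (2, 5).
1. M lies on line DY with DM:MY = 4:1 ⇒ M = (8/5, 4)
2. G is the midpoint of YM ⇒ G = (9/5, 9/2)
through G parallel to HY: direction (2, 4); meets HF at E = (1/30, 29/30)
E = H + t·(F−H) with t = 1/30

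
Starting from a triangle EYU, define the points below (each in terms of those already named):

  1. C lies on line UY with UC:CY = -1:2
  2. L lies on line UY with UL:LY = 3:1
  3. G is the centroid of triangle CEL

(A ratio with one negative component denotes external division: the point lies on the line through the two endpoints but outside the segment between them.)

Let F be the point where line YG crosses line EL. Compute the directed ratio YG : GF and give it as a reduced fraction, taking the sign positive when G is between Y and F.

YG:GF = -10/7

Set E = (0, 0), Y = (1, 0), U = (0, 1); any affine frame gives the same invariant.
1. C lies on line UY with UC:CY = -1:2 ⇒ C = (-1, 2)
2. L lies on line UY with UL:LY = 3:1 ⇒ L = (3/4, 1/4)
3. G is the centroid of triangle CEL ⇒ G = (-1/12, 3/4)
line YG meets EL at F = (27/40, 9/40)
G = Y + t·(F−Y) with t = 10/3, so YG:GF = 10/3:-7/3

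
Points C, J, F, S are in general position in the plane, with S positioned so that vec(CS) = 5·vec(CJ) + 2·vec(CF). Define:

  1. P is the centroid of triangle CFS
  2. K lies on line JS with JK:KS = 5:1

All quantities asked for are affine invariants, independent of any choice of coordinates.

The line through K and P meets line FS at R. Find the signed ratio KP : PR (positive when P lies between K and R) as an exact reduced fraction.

KP:PR = -2/5

Set C = (0, 0), J = (1, 0), F = (0, 1), S = (5, 2); any affine frame gives the same invariant.
1. P is the centroid of triangle CFS ⇒ P = (5/3, 1)
2. K lies on line JS with JK:KS = 5:1 ⇒ K = (13/3, 5/3)
line KP meets FS at R = (25/3, 8/3)
P = K + t·(R−K) with t = -2/3, so KP:PR = -2/3:5/3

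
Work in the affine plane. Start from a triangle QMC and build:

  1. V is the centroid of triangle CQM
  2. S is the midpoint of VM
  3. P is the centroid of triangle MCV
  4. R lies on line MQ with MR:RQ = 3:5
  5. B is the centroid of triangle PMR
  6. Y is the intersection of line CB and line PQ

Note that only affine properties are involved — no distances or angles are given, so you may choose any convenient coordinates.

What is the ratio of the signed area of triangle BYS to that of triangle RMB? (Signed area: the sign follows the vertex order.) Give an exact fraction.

Choose coordinates Q = (0, 0), M = (1, 0), C = (0, 1).
1. V is the centroid of triangle CQM ⇒ V = (1/3, 1/3)
2. S is the midpoint of VM ⇒ S = (2/3, 1/6)
3. P is the centroid of triangle MCV ⇒ P = (4/9, 4/9)
4. R lies on line MQ with MR:RQ = 3:5 ⇒ R = (5/8, 0)
5. B is the centroid of triangle PMR ⇒ B = (149/216, 4/27)
6. Y is the intersection of line CB and line PQ ⇒ Y = (149/333, 149/333)
2·[BYS] = 13/5328, 2·[RMB] = 1/18
[BYS]:[RMB] = 13/5328:1/18 = 13/296

[BYS]:[RMB] = 13/296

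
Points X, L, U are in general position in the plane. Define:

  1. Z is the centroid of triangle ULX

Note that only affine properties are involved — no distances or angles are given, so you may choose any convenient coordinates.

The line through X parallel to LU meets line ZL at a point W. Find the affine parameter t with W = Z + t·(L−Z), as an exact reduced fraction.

Choose coordinates X = (0, 0), L = (1, 0), U = (0, 1).
1. Z is the centroid of triangle ULX ⇒ Z = (1/3, 1/3)
through X parallel to LU: direction (-1, 1); meets ZL at W = (-1, 1)
W = Z + t·(L−Z) with t = -2

t = -2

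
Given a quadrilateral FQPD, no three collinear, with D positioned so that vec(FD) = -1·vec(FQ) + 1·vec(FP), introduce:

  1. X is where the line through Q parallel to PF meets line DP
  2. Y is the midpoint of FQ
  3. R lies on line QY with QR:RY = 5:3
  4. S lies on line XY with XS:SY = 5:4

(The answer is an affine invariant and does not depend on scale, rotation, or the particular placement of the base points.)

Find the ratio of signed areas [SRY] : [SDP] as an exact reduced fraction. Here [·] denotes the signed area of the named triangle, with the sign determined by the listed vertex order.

Set F = (0, 0), Q = (1, 0), P = (0, 1), D = (-1, 1); any affine frame gives the same invariant.
1. X is where the line through Q parallel to PF meets line DP ⇒ X = (1, 1)
2. Y is the midpoint of FQ ⇒ Y = (1/2, 0)
3. R lies on line QY with QR:RY = 5:3 ⇒ R = (11/16, 0)
4. S lies on line XY with XS:SY = 5:4 ⇒ S = (13/18, 4/9)
2·[SRY] = -1/12, 2·[SDP] = -5/9
[SRY]:[SDP] = -1/12:-5/9 = 3/20

[SRY]:[SDP] = 3/20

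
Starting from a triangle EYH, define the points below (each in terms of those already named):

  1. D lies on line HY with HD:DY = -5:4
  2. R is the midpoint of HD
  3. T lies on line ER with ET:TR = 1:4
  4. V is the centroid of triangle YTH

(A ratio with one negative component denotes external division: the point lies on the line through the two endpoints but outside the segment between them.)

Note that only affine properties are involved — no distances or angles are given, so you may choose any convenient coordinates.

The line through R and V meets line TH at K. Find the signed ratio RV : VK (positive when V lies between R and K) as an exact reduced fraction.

RV:VK = 13/2

Choose coordinates E = (0, 0), Y = (1, 0), H = (0, 1).
1. D lies on line HY with HD:DY = -5:4 ⇒ D = (5, -4)
2. R is the midpoint of HD ⇒ R = (5/2, -3/2)
3. T lies on line ER with ET:TR = 1:4 ⇒ T = (1/2, -3/10)
4. V is the centroid of triangle YTH ⇒ V = (1/2, 7/30)
line RV meets TH at K = (5/26, 1/2)
V = R + t·(K−R) with t = 13/15, so RV:VK = 13/15:2/15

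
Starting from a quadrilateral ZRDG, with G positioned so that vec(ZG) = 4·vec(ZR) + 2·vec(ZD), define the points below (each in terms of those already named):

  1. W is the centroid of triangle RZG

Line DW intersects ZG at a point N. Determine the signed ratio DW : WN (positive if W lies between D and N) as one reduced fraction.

Assign Z = (0, 0), R = (1, 0), D = (0, 1), G = (4, 2) — the answer is frame-independent, so this choice is without loss of generality.
1. W is the centroid of triangle RZG ⇒ W = (5/3, 2/3)
line DW meets ZG at N = (10/7, 5/7)
W = D + t·(N−D) with t = 7/6, so DW:WN = 7/6:-1/6

DW:WN = -7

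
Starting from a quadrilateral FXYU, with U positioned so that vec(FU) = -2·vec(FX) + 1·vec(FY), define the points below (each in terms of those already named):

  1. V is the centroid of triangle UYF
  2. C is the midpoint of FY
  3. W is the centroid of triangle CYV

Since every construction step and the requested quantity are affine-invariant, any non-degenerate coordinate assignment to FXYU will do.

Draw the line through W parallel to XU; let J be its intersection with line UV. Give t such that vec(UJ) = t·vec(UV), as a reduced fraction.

t = 17/6

Choose coordinates F = (0, 0), X = (1, 0), Y = (0, 1), U = (-2, 1).
1. V is the centroid of triangle UYF ⇒ V = (-2/3, 2/3)
2. C is the midpoint of FY ⇒ C = (0, 1/2)
3. W is the centroid of triangle CYV ⇒ W = (-2/9, 13/18)
through W parallel to XU: direction (-3, 1); meets UV at J = (16/9, 1/18)
J = U + t·(V−U) with t = 17/6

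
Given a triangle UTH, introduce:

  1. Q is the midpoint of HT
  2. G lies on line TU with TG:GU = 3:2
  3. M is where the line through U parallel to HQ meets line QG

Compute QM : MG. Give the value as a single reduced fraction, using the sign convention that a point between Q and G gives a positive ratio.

QM:MG = -5/2

Assign U = (0, 0), T = (1, 0), H = (0, 1) — the answer is frame-independent, so this choice is without loss of generality.
1. Q is the midpoint of HT ⇒ Q = (1/2, 1/2)
2. G lies on line TU with TG:GU = 3:2 ⇒ G = (2/5, 0)
3. M is where the line through U parallel to HQ meets line QG ⇒ M = (1/3, -1/3)
M = Q + t·(G−Q) with t = 5/3, so QM:MG = t:(1−t) = 5/3:-2/3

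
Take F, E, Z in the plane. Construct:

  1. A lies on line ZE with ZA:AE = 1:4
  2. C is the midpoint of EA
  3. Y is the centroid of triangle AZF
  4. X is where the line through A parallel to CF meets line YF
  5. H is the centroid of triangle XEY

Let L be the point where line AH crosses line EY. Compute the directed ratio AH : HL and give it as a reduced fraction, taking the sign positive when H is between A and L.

AH:HL = 17/3

Assign F = (0, 0), E = (1, 0), Z = (0, 1) — the answer is frame-independent, so this choice is without loss of generality.
1. A lies on line ZE with ZA:AE = 1:4 ⇒ A = (1/5, 4/5)
2. C is the midpoint of EA ⇒ C = (3/5, 2/5)
3. Y is the centroid of triangle AZF ⇒ Y = (1/15, 3/5)
4. X is where the line through A parallel to CF meets line YF ⇒ X = (2/25, 18/25)
5. H is the centroid of triangle XEY ⇒ H = (86/225, 11/25)
line AH meets EY at L = (317/765, 32/85)
H = A + t·(L−A) with t = 17/20, so AH:HL = 17/20:3/20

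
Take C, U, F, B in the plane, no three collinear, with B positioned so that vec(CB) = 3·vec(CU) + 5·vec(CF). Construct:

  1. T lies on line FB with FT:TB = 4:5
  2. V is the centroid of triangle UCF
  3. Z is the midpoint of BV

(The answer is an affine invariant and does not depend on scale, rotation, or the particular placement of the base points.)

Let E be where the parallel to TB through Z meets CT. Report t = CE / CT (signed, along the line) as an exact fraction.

t = 4/9

Work in coordinates with C = (0, 0), U = (1, 0), F = (0, 1), B = (3, 5).
1. T lies on line FB with FT:TB = 4:5 ⇒ T = (4/3, 25/9)
2. V is the centroid of triangle UCF ⇒ V = (1/3, 1/3)
3. Z is the midpoint of BV ⇒ Z = (5/3, 8/3)
through Z parallel to TB: direction (5/3, 20/9); meets CT at E = (16/27, 100/81)
E = C + t·(T−C) with t = 4/9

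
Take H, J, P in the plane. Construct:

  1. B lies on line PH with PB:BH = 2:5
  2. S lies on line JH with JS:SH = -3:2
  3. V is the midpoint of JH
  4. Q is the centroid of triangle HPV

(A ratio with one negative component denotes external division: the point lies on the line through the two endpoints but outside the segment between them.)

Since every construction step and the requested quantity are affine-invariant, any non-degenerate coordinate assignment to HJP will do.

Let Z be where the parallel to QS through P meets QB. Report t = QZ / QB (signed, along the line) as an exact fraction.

t = 63/37

Set H = (0, 0), J = (1, 0), P = (0, 1); any affine frame gives the same invariant.
1. B lies on line PH with PB:BH = 2:5 ⇒ B = (0, 5/7)
2. S lies on line JH with JS:SH = -3:2 ⇒ S = (-2, 0)
3. V is the midpoint of JH ⇒ V = (1/2, 0)
4. Q is the centroid of triangle HPV ⇒ Q = (1/6, 1/3)
through P parallel to QS: direction (-13/6, -1/3); meets QB at Z = (-13/111, 109/111)
Z = Q + t·(B−Q) with t = 63/37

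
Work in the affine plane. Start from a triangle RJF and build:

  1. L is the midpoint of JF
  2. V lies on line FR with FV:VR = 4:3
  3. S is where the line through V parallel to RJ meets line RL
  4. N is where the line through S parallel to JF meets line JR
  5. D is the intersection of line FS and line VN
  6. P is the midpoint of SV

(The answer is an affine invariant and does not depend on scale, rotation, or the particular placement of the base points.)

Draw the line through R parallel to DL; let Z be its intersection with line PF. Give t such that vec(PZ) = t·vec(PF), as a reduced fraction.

t = -165/17

Work in coordinates with R = (0, 0), J = (1, 0), F = (0, 1).
1. L is the midpoint of JF ⇒ L = (1/2, 1/2)
2. V lies on line FR with FV:VR = 4:3 ⇒ V = (0, 3/7)
3. S is where the line through V parallel to RJ meets line RL ⇒ S = (3/7, 3/7)
4. N is where the line through S parallel to JF meets line JR ⇒ N = (6/7, 0)
5. D is the intersection of line FS and line VN ⇒ D = (24/35, 3/35)
6. P is the midpoint of SV ⇒ P = (3/14, 3/7)
through R parallel to DL: direction (-13/70, 29/70); meets PF at Z = (39/17, -87/17)
Z = P + t·(F−P) with t = -165/17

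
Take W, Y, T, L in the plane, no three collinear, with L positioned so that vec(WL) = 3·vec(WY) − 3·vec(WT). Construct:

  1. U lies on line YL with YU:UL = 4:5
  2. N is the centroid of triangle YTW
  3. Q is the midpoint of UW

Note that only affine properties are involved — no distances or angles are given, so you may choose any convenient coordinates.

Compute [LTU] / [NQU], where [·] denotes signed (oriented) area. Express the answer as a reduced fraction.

Work in coordinates with W = (0, 0), Y = (1, 0), T = (0, 1), L = (3, -3).
1. U lies on line YL with YU:UL = 4:5 ⇒ U = (17/9, -4/3)
2. N is the centroid of triangle YTW ⇒ N = (1/3, 1/3)
3. Q is the midpoint of UW ⇒ Q = (17/18, -2/3)
2·[LTU] = -5/9, 2·[NQU] = 29/54
[LTU]:[NQU] = -5/9:29/54 = -30/29

[LTU]:[NQU] = -30/29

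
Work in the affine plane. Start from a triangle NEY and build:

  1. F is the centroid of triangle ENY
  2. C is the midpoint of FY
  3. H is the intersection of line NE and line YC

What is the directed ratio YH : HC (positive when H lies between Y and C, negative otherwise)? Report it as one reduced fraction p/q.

Set N = (0, 0), E = (1, 0), Y = (0, 1); any affine frame gives the same invariant.
1. F is the centroid of triangle ENY ⇒ F = (1/3, 1/3)
2. C is the midpoint of FY ⇒ C = (1/6, 2/3)
3. H is the intersection of line NE and line YC ⇒ H = (1/2, 0)
H = Y + t·(C−Y) with t = 3, so YH:HC = t:(1−t) = 3:-2

YH:HC = -3/2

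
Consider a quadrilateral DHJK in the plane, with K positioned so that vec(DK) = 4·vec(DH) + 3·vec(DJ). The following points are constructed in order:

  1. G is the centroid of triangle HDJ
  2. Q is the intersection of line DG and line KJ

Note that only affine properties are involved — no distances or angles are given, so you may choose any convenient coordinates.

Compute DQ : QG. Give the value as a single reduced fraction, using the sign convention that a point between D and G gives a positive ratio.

DQ:QG = -6/5

Work in coordinates with D = (0, 0), H = (1, 0), J = (0, 1), K = (4, 3).
1. G is the centroid of triangle HDJ ⇒ G = (1/3, 1/3)
2. Q is the intersection of line DG and line KJ ⇒ Q = (2, 2)
Q = D + t·(G−D) with t = 6, so DQ:QG = t:(1−t) = 6:-5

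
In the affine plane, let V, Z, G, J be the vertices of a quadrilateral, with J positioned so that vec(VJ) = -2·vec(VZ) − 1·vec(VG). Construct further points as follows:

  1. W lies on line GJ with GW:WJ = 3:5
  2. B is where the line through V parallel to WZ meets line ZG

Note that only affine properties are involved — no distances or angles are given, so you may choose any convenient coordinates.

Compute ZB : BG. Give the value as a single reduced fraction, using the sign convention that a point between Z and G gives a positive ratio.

ZB:BG = -1/7

Work in coordinates with V = (0, 0), Z = (1, 0), G = (0, 1), J = (-2, -1).
1. W lies on line GJ with GW:WJ = 3:5 ⇒ W = (-3/4, 1/4)
2. B is where the line through V parallel to WZ meets line ZG ⇒ B = (7/6, -1/6)
B = Z + t·(G−Z) with t = -1/6, so ZB:BG = t:(1−t) = -1/6:7/6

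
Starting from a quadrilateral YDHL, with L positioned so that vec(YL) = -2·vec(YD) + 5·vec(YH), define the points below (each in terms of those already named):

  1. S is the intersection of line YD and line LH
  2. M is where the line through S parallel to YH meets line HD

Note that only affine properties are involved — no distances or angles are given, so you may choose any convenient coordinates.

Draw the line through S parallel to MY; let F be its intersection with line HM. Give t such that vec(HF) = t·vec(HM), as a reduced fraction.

t = 3/2

Choose coordinates Y = (0, 0), D = (1, 0), H = (0, 1), L = (-2, 5).
1. S is the intersection of line YD and line LH ⇒ S = (1/2, 0)
2. M is where the line through S parallel to YH meets line HD ⇒ M = (1/2, 1/2)
through S parallel to MY: direction (-1/2, -1/2); meets HM at F = (3/4, 1/4)
F = H + t·(M−H) with t = 3/2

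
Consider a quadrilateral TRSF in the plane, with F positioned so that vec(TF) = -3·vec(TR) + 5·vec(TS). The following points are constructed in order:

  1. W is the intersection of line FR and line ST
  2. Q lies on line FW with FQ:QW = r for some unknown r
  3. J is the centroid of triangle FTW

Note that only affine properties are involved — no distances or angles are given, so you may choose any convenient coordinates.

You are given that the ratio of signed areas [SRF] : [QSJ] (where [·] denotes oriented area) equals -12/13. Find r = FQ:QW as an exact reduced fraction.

r = -2/5

Set T = (0, 0), R = (1, 0), S = (0, 1), F = (-3, 5); any affine frame gives the same invariant.
1. W is the intersection of line FR and line ST ⇒ W = (0, 5/4)
2. With FQ:QW = r, write λ = r/(r+1) so Q = F + λ·(W−F); Q is affine-linear in λ
3. J is the centroid of triangle FTW ⇒ J = (-1, 25/12)
Every point depending on Q is an affine combination of Q and λ-independent points, so each such coordinate is linear in λ; the λ² term in each signed area is a multiple of (W−F)×(W−F) = 0, so 2·[SRF] and 2·[QSJ] are each linear in λ. Evaluating at λ=0 and λ=1:
  2·[SRF] = 1,   2·[QSJ] = 1/2·λ − 3/4
So [SRF]:[QSJ] = (1) / (1/2·λ − 3/4). Setting this equal to -12/13:
  1 = -12/13·(1/2·λ − 3/4)  ⇒  λ = -2/3
Then r = λ/(1−λ) = (-2/3)/(5/3) = -2/5. Check: with r = -2/5, Q = (-5, 15/2) and [SRF]:[QSJ] = -12/13 as required.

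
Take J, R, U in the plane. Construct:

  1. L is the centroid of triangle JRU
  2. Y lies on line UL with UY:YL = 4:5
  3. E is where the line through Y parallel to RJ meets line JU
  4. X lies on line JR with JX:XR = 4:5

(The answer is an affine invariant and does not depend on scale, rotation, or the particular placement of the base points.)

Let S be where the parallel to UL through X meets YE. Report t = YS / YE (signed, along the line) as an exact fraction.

t = 3/8

Assign J = (0, 0), R = (1, 0), U = (0, 1) — the answer is frame-independent, so this choice is without loss of generality.
1. L is the centroid of triangle JRU ⇒ L = (1/3, 1/3)
2. Y lies on line UL with UY:YL = 4:5 ⇒ Y = (4/27, 19/27)
3. E is where the line through Y parallel to RJ meets line JU ⇒ E = (0, 19/27)
4. X lies on line JR with JX:XR = 4:5 ⇒ X = (4/9, 0)
through X parallel to UL: direction (1/3, -2/3); meets YE at S = (5/54, 19/27)
S = Y + t·(E−Y) with t = 3/8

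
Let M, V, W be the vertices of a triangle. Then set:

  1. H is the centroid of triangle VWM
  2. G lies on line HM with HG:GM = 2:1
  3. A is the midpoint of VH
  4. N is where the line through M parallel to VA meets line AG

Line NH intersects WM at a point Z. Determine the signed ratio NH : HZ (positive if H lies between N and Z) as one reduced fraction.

Work in coordinates with M = (0, 0), V = (1, 0), W = (0, 1).
1. H is the centroid of triangle VWM ⇒ H = (1/3, 1/3)
2. G lies on line HM with HG:GM = 2:1 ⇒ G = (1/9, 1/9)
3. A is the midpoint of VH ⇒ A = (2/3, 1/6)
4. N is where the line through M parallel to VA meets line AG ⇒ N = (-1/6, 1/12)
line NH meets WM at Z = (0, 1/6)
H = N + t·(Z−N) with t = 3, so NH:HZ = 3:-2

NH:HZ = -3/2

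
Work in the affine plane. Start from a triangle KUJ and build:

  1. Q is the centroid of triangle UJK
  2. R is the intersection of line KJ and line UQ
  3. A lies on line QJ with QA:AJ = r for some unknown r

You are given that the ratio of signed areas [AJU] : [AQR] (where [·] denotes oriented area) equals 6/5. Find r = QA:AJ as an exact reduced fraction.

r = 5/3

Set K = (0, 0), U = (1, 0), J = (0, 1); any affine frame gives the same invariant.
1. Q is the centroid of triangle UJK ⇒ Q = (1/3, 1/3)
2. R is the intersection of line KJ and line UQ ⇒ R = (0, 1/2)
3. With QA:AJ = r, write λ = r/(r+1) so A = Q + λ·(J−Q); A is affine-linear in λ
Every point depending on A is an affine combination of A and λ-independent points, so each such coordinate is linear in λ; the λ² term in each signed area is a multiple of (J−Q)×(J−Q) = 0, so 2·[AJU] and 2·[AQR] are each linear in λ. Evaluating at λ=0 and λ=1:
  2·[AJU] = 1/3·λ − 1/3,   2·[AQR] = -1/6·λ
So [AJU]:[AQR] = (1/3·λ − 1/3) / (-1/6·λ). Setting this equal to 6/5:
  1/3·λ − 1/3 = 6/5·(-1/6·λ)  ⇒  λ = 5/8
Then r = λ/(1−λ) = (5/8)/(3/8) = 5/3. Check: with r = 5/3, A = (1/8, 3/4) and [AJU]:[AQR] = 6/5 as required.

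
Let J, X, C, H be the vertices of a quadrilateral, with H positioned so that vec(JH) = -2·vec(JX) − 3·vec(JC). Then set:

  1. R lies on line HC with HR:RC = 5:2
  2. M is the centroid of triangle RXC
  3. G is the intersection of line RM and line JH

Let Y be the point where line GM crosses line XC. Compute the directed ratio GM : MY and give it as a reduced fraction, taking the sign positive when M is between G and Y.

GM:MY = -2/9

Set J = (0, 0), X = (1, 0), C = (0, 1), H = (-2, -3); any affine frame gives the same invariant.
1. R lies on line HC with HR:RC = 5:2 ⇒ R = (-4/7, -1/7)
2. M is the centroid of triangle RXC ⇒ M = (1/7, 2/7)
3. G is the intersection of line RM and line JH ⇒ G = (2/9, 1/3)
line GM meets XC at Y = (1/2, 1/2)
M = G + t·(Y−G) with t = -2/7, so GM:MY = -2/7:9/7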